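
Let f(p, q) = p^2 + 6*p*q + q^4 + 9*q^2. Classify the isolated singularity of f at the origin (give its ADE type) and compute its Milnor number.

Type A_3, Milnor number mu = 3.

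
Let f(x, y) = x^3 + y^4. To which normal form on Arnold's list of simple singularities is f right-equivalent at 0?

E6

The Hessian of f at 0 has rank 0. Corank 2; j^3 = x^3 is a perfect cube, so E-series; the 4-jet and mu = 6 give E_6.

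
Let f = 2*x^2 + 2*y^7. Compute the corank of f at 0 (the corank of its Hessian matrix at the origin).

1

Hessian at 0 has rank 1.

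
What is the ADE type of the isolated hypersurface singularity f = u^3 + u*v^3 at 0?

The Hessian of f at 0 has rank 0. Corank 2; j^3 = u^3 is a perfect cube, so E-series; the 4-jet and mu = 7 give E_7.

E7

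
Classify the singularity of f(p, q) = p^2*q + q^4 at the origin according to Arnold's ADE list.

The Hessian of f at 0 has rank 0. Corank 2; j^3 = p^2*q has shape L^2 M (L != M), so D-series; mu = 5 gives D_5.

D5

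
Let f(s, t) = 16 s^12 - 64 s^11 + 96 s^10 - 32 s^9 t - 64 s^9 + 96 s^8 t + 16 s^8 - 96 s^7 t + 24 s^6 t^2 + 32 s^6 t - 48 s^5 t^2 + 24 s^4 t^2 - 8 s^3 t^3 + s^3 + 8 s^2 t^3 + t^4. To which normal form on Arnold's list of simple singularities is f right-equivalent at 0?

E6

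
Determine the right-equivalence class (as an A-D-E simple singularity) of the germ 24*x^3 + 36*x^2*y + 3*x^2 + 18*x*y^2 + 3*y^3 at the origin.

A_{2}

The Hessian of f at 0 is [[6, 0], [0, 0]] with rank 1, so corank 1. A Groebner basis of the Jacobian ideal J(f) in C{x,y} is {y^2, x}; counting standard monomials gives mu = 2. Corank 1: A-series; mu = 2 gives A_2.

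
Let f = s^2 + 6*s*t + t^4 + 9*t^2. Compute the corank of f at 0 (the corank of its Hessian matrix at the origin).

1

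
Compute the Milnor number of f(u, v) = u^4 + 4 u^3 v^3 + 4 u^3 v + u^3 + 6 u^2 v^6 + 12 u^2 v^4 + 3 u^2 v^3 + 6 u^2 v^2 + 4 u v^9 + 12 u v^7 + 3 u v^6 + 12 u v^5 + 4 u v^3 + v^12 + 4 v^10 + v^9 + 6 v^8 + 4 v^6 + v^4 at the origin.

The Hessian of f at 0 has rank 0. Corank 2; j^3 = u^3 is a perfect cube, so E-series; the 4-jet and mu = 6 give E_6.

6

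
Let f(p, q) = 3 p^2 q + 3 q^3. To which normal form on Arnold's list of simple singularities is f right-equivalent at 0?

D4

The Hessian of f at 0 has rank 0. Corank 2; j^3 = 3*q*(p^2 + q^2) splits into three distinct lines over C (the quadratic factor has nonzero discriminant), so D_4.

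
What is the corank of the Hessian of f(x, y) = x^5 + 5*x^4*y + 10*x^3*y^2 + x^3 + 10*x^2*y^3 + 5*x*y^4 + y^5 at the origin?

2

Hessian at 0 has rank 0.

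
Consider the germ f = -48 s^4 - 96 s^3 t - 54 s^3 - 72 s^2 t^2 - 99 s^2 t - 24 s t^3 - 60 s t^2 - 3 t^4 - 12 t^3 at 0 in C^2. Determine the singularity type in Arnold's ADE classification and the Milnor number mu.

Type D_5, Milnor number mu = 5.

The Hessian of f at 0 is [[0, 0], [0, 0]] with rank 0, so corank 2. A Groebner basis of the Jacobian ideal J(f) in C{s,t} is {s*t^2 + 27*s*t/4 + 9*t^2/2, -81*s*t/8 + t^3 - 27*t^2/4, s^2 + 7*s*t/6 + t^2/3}; counting standard monomials gives mu = 5. Corank 2; j^3 = -3*(2*s + t)*(3*s + 2*t)^2 has shape L^2 M (L != M), so D-series; mu = 5 gives D_5.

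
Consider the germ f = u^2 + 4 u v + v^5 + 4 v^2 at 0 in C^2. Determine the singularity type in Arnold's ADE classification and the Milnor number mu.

Type A4, Milnor number mu = 4.

The Hessian of f at 0 is [[2, 4], [4, 8]] with rank 1, so corank 1. A Groebner basis of the Jacobian ideal J(f) in C{u,v} is {v^4, u + 2*v}; counting standard monomials gives mu = 4. Corank 1: A-series; mu = 4 gives A_4.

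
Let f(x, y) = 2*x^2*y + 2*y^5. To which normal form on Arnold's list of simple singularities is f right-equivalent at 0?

The Hessian of f at 0 is [[0, 0], [0, 0]] with rank 0, so corank 2. A Groebner basis of the Jacobian ideal J(f) in C{x,y} is {x^2/5 + y^4, x^3, x*y}; counting standard monomials gives mu = 6. Corank 2; j^3 = 2*x^2*y has shape L^2 M (L != M), so D-series; mu = 6 gives D_6.

D_6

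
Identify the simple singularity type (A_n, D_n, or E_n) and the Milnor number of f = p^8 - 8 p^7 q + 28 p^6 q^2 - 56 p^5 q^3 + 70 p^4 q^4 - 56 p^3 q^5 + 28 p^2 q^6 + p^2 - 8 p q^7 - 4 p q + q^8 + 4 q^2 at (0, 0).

Type A7, Milnor number mu = 7.

The Hessian of f at 0 has rank 1. Corank 1: A-series; mu = 7 gives A_7.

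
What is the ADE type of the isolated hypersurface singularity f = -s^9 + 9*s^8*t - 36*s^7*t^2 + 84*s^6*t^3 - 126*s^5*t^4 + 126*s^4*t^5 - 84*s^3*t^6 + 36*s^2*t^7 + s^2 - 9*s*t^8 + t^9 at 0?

The Hessian of f at 0 is [[2, 0], [0, 0]] with rank 1, so corank 1. A Groebner basis of the Jacobian ideal J(f) in C{s,t} is {t^8, s}; counting standard monomials gives mu = 8. Corank 1: A-series; mu = 8 gives A_8.

A_8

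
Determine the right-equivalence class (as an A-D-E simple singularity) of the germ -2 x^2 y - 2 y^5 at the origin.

D_{6}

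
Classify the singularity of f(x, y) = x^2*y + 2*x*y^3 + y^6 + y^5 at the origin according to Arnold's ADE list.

D7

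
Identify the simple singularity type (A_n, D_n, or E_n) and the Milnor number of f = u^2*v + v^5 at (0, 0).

The Hessian of f at 0 is [[0, 0], [0, 0]] with rank 0, so corank 2. A Groebner basis of the Jacobian ideal J(f) in C{u,v} is {u^2/5 + v^4, u^3, u*v}; counting standard monomials gives mu = 6. Corank 2; j^3 = u^2*v has shape L^2 M (L != M), so D-series; mu = 6 gives D_6.

Type D_{6}, Milnor number mu = 6.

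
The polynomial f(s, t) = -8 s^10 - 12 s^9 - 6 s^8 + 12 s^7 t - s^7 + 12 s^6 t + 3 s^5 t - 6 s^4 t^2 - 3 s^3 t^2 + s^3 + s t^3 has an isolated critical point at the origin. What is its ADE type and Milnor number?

The Hessian of f at 0 has rank 0. Corank 2; j^3 = s^3 is a perfect cube, so E-series; the 4-jet and mu = 7 give E_7.

Type E_7, Milnor number mu = 7.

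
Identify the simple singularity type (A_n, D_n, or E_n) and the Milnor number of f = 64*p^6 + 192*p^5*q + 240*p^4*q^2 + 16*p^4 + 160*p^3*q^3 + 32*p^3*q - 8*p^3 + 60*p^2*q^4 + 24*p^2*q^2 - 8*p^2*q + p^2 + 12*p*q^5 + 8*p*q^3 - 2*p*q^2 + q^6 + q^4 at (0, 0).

The Hessian of f at 0 is [[2, 0], [0, 0]] with rank 1, so corank 1. A Groebner basis of the Jacobian ideal J(f) in C{p,q} is {p*q^2 + p*q - p/4 + q^2/4, -5*p*q + p + q^3 - q^2, p^2 + p*q - p/4 + q^2/4}; counting standard monomials gives mu = 5. Corank 1: A-series; mu = 5 gives A_5.

Type A_5, Milnor number mu = 5.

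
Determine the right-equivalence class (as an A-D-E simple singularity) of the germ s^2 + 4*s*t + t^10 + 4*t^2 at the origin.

The Hessian of f at 0 has rank 1. Corank 1: A-series; mu = 9 gives A_9.

A9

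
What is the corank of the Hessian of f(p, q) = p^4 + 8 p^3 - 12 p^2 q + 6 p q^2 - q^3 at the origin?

2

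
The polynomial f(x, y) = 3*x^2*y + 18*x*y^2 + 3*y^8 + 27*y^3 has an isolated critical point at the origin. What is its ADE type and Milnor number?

Type D9, Milnor number mu = 9.

The Hessian of f at 0 has rank 0. Corank 2; j^3 = 3*y*(x + 3*y)^2 has shape L^2 M (L != M), so D-series; mu = 9 gives D_9.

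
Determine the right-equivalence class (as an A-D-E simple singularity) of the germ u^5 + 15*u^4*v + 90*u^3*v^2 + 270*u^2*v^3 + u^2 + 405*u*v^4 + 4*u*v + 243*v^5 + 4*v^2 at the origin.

The Hessian of f at 0 has rank 1. Corank 1: A-series; mu = 4 gives A_4.

A_{4}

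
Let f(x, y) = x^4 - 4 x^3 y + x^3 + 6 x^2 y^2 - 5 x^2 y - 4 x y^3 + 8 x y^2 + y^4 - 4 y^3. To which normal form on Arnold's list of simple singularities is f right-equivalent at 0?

The Hessian of f at 0 is [[0, 0], [0, 0]] with rank 0, so corank 2. A Groebner basis of the Jacobian ideal J(f) in C{x,y} is {x*y^2 - x*y/2 + y^2, -x*y/4 + y^3 + y^2/2, x^2 - 3*x*y + 2*y^2}; counting standard monomials gives mu = 5. Corank 2; j^3 = (x - 2*y)^2*(x - y) has shape L^2 M (L != M), so D-series; mu = 5 gives D_5.

D_5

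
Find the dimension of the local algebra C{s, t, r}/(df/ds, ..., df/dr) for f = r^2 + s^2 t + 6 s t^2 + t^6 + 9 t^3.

7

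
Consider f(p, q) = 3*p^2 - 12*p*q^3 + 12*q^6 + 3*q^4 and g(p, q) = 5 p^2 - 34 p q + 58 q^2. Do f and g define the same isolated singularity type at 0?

No.

The Hessian of f at 0 has rank 1. Corank 1: A-series; mu = 3 gives A_3. The Hessian of g at 0 has rank 2. Corank 0: nondegenerate Morse point, so A_1. f is A_3 but g is A_1, hence not right-equivalent.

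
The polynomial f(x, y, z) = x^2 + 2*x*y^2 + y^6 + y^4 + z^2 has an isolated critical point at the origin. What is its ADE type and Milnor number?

Type A5, Milnor number mu = 5.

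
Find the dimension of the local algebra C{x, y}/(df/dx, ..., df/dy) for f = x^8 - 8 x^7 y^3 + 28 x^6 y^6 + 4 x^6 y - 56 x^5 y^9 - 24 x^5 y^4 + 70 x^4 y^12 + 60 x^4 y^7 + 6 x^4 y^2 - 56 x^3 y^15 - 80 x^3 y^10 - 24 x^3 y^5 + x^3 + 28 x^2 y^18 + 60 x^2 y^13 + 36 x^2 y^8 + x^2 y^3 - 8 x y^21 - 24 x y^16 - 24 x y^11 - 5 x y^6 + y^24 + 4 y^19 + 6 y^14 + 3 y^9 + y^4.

The Hessian of f at 0 has rank 0. Corank 2; j^3 = x^3 is a perfect cube, so E-series; the 4-jet and mu = 6 give E_6.

6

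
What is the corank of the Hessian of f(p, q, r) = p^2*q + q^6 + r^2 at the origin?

2

Hessian at 0 has rank 1.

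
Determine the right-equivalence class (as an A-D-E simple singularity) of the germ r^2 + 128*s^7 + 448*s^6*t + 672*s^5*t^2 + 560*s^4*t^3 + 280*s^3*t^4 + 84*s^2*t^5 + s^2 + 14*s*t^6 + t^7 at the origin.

The Hessian of f at 0 is [[2, 0, 0], [0, 0, 0], [0, 0, 2]] with rank 2, so corank 1. A Groebner basis of the Jacobian ideal J(f) in C{s,t,r} is {t^6, s, r}; counting standard monomials gives mu = 6. Corank 1: A-series; mu = 6 gives A_6.

A6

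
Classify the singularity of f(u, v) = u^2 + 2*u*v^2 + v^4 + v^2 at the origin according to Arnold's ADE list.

The Hessian of f at 0 has rank 2. Corank 0: nondegenerate Morse point, so A_1.

A_{1}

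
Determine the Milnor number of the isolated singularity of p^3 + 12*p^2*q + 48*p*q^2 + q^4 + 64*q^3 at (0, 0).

6

The Hessian of f at 0 has rank 0. Corank 2; j^3 = (p + 4*q)^3 is a perfect cube, so E-series; the 4-jet and mu = 6 give E_6.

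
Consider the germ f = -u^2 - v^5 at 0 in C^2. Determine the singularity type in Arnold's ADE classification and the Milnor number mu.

Type A4, Milnor number mu = 4.

The Hessian of f at 0 has rank 1. Corank 1: A-series; mu = 4 gives A_4.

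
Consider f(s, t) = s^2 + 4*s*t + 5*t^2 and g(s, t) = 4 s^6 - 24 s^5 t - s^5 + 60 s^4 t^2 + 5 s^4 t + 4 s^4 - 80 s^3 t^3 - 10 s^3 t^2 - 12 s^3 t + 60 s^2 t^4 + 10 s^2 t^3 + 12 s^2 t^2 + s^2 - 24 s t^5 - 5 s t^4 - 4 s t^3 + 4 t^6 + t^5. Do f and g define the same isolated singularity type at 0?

The Hessian of f at 0 has rank 2. Corank 0: nondegenerate Morse point, so A_1. The Hessian of g at 0 has rank 1. Corank 1: A-series; mu = 4 gives A_4. f is A_1 but g is A_4, hence not right-equivalent.

No.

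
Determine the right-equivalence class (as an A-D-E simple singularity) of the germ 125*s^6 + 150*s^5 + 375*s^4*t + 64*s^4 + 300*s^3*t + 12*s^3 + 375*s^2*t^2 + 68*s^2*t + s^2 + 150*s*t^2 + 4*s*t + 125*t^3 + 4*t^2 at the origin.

The Hessian of f at 0 has rank 1. Corank 1: A-series; mu = 2 gives A_2.

A_{2}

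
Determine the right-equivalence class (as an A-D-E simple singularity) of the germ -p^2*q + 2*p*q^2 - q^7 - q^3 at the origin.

The Hessian of f at 0 has rank 0. Corank 2; j^3 = -q*(p - q)^2 has shape L^2 M (L != M), so D-series; mu = 8 gives D_8.

D_8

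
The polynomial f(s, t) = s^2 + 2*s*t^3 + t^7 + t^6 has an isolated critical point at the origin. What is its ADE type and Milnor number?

Type A6, Milnor number mu = 6.

The Hessian of f at 0 is [[2, 0], [0, 0]] with rank 1, so corank 1. A Groebner basis of the Jacobian ideal J(f) in C{s,t} is {s + t^3, s^2}; counting standard monomials gives mu = 6. Corank 1: A-series; mu = 6 gives A_6.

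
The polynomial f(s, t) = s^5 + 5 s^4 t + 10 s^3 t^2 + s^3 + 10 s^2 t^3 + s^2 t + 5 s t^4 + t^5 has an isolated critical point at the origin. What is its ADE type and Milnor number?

The Hessian of f at 0 has rank 0. Corank 2; j^3 = s^2*(s + t) has shape L^2 M (L != M), so D-series; mu = 6 gives D_6.

Type D_{6}, Milnor number mu = 6.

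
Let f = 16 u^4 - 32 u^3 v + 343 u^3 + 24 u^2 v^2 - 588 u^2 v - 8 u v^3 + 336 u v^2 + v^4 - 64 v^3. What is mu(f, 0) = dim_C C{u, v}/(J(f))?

6

The Hessian of f at 0 is [[0, 0], [0, 0]] with rank 0, so corank 2. A Groebner basis of the Jacobian ideal J(f) in C{u,v} is {v^4, u*v^2 - 23*v^3/42, u^2 - 8*u*v/7 + 16*v^2/49}; counting standard monomials gives mu = 6. Corank 2; j^3 = (7*u - 4*v)^3 is a perfect cube, so E-series; the 4-jet and mu = 6 give E_6.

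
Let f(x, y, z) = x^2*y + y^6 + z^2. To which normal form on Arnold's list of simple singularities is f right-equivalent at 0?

The Hessian of f at 0 has rank 1. Corank 2; j^3 = x^2*y has shape L^2 M (L != M), so D-series; mu = 7 gives D_7.

D_{7}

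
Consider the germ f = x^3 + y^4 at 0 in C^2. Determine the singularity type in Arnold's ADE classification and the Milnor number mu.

Type E_6, Milnor number mu = 6.

The Hessian of f at 0 is [[0, 0], [0, 0]] with rank 0, so corank 2. A Groebner basis of the Jacobian ideal J(f) in C{x,y} is {y^3, x^2}; counting standard monomials gives mu = 6. Corank 2; j^3 = x^3 is a perfect cube, so E-series; the 4-jet and mu = 6 give E_6.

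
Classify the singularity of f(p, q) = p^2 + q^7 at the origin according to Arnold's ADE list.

The Hessian of f at 0 has rank 1. Corank 1: A-series; mu = 6 gives A_6.

A_{6}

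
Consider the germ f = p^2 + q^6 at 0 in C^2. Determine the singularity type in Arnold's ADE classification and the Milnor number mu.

The Hessian of f at 0 has rank 1. Corank 1: A-series; mu = 5 gives A_5.

Type A_{5}, Milnor number mu = 5.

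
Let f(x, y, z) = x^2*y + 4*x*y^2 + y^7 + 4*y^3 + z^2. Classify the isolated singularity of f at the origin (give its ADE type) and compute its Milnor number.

Type D8, Milnor number mu = 8.

The Hessian of f at 0 has rank 1. Corank 2; j^3 = y*(x + 2*y)^2 has shape L^2 M (L != M), so D-series; mu = 8 gives D_8.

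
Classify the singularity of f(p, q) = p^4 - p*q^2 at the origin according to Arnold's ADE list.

D_{5}

The Hessian of f at 0 is [[0, 0], [0, 0]] with rank 0, so corank 2. A Groebner basis of the Jacobian ideal J(f) in C{p,q} is {p^3 - q^2/4, q^3, p*q}; counting standard monomials gives mu = 5. Corank 2; j^3 = -p*q^2 has shape L^2 M (L != M), so D-series; mu = 5 gives D_5.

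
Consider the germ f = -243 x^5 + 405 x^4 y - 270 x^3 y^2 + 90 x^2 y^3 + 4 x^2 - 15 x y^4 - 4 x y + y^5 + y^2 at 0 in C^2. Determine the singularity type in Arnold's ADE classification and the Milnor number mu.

Type A4, Milnor number mu = 4.

The Hessian of f at 0 has rank 1. Corank 1: A-series; mu = 4 gives A_4.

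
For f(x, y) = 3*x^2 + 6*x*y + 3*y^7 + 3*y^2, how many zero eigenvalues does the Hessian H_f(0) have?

Hessian at 0 has rank 1.

1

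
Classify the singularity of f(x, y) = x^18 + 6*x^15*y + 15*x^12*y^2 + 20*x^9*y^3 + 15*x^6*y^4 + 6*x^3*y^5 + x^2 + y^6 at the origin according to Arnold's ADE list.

A_{5}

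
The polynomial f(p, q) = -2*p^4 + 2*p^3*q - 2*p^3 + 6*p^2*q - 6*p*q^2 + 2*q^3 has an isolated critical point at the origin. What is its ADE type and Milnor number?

The Hessian of f at 0 has rank 0. Corank 2; j^3 = -2*(p - q)^3 is a perfect cube, so E-series; the 4-jet and mu = 7 give E_7.

Type E7, Milnor number mu = 7.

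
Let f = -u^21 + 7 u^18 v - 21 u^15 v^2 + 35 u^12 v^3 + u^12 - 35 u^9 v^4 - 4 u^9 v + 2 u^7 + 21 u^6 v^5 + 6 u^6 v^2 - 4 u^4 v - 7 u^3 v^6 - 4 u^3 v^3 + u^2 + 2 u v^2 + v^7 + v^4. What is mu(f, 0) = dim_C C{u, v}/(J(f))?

The Hessian of f at 0 has rank 1. Corank 1: A-series; mu = 6 gives A_6.

6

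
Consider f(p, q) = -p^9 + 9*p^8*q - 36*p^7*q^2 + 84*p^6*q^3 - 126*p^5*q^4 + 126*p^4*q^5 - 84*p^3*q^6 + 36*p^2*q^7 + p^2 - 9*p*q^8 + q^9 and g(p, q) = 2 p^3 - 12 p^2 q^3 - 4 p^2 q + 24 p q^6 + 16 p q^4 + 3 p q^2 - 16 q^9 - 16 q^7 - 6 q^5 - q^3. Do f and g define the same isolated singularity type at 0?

The Hessian of f at 0 has rank 1. Corank 1: A-series; mu = 8 gives A_8. The Hessian of g at 0 has rank 0. Corank 2; j^3 = (p - q)*(2*p^2 - 2*p*q + q^2) splits into three distinct lines over C (the quadratic factor has nonzero discriminant), so D_4. f is A_8 but g is D_4, hence not right-equivalent.

No.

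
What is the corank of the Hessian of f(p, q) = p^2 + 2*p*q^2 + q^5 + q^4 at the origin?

1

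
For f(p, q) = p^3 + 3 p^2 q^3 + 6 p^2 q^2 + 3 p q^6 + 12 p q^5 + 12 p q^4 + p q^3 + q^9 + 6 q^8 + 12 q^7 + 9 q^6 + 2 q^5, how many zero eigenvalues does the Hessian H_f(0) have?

2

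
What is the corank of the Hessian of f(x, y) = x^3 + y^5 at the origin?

2

Hessian at 0 has rank 0.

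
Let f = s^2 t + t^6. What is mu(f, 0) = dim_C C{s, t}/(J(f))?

7

The Hessian of f at 0 is [[0, 0], [0, 0]] with rank 0, so corank 2. A Groebner basis of the Jacobian ideal J(f) in C{s,t} is {s^2/6 + t^5, s^3, s*t}; counting standard monomials gives mu = 7. Corank 2; j^3 = s^2*t has shape L^2 M (L != M), so D-series; mu = 7 gives D_7.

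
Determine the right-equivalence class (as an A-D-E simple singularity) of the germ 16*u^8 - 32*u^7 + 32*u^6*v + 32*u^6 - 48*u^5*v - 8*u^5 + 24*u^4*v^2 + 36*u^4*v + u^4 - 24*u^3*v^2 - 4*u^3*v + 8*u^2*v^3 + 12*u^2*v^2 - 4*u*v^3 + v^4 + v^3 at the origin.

E_6

The Hessian of f at 0 is [[0, 0], [0, 0]] with rank 0, so corank 2. A Groebner basis of the Jacobian ideal J(f) in C{u,v} is {u^3 + 3*v^2/4, u^2*v + v^2/4, u*v^2, v^3}; counting standard monomials gives mu = 6. Corank 2; j^3 = v^3 is a perfect cube, so E-series; the 4-jet and mu = 6 give E_6.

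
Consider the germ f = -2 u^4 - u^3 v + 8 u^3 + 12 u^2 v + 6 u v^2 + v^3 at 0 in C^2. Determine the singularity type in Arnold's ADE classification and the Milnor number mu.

Type E_7, Milnor number mu = 7.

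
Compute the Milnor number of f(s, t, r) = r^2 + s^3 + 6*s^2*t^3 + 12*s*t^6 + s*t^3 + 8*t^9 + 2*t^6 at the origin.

The Hessian of f at 0 has rank 1. Corank 2; j^3 = s^3 is a perfect cube, so E-series; the 4-jet and mu = 7 give E_7.

7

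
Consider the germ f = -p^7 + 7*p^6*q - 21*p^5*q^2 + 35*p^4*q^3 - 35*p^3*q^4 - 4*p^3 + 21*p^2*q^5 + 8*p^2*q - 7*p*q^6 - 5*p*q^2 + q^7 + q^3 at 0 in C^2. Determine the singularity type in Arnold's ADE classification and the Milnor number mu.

Type D_{8}, Milnor number mu = 8.

The Hessian of f at 0 has rank 0. Corank 2; j^3 = -(p - q)*(2*p - q)^2 has shape L^2 M (L != M), so D-series; mu = 8 gives D_8.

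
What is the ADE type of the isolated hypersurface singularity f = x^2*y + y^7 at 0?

D_8

The Hessian of f at 0 has rank 0. Corank 2; j^3 = x^2*y has shape L^2 M (L != M), so D-series; mu = 8 gives D_8.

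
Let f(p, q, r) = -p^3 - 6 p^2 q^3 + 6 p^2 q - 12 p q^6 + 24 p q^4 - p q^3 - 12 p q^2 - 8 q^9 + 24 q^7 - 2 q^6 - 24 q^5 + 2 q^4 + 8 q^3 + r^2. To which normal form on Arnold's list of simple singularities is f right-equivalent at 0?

The Hessian of f at 0 is [[0, 0, 0], [0, 0, 0], [0, 0, 2]] with rank 1, so corank 2. A Groebner basis of the Jacobian ideal J(f) in C{p,q,r} is {p^3 - 6*p^2*q - 48*p^2 + 192*p*q - 192*q^2, 6*p^2 + p*q^2 - 24*p*q + 24*q^2, 3*p^2 - 12*p*q + q^3 + 12*q^2, r}; counting standard monomials gives mu = 7. Corank 2; j^3 = -(p - 2*q)^3 is a perfect cube, so E-series; the 4-jet and mu = 7 give E_7.

E_{7}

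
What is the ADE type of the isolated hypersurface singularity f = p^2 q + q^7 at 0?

D_{8}

The Hessian of f at 0 has rank 0. Corank 2; j^3 = p^2*q has shape L^2 M (L != M), so D-series; mu = 8 gives D_8.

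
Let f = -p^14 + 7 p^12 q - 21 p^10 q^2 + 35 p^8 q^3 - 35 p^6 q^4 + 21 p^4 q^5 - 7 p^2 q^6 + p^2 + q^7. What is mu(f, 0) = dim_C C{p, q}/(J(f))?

6

The Hessian of f at 0 has rank 1. Corank 1: A-series; mu = 6 gives A_6.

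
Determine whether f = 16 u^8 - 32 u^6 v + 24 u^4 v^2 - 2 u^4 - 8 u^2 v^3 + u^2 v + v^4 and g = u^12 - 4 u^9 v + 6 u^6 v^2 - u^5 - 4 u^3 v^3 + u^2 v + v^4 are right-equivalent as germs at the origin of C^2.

Yes.

The Hessian of f at 0 is [[0, 0], [0, 0]] with rank 0, so corank 2. A Groebner basis of the Jacobian ideal J(f) in C{u,v} is {u^3, u^2/4 + v^3, u*v}; counting standard monomials gives mu = 5. Corank 2; j^3 = u^2*v has shape L^2 M (L != M), so D-series; mu = 5 gives D_5. The Hessian of g at 0 is [[0, 0], [0, 0]] with rank 0, so corank 2. A Groebner basis of the Jacobian ideal J(g) in C{u,v} is {u^3, u^2/4 + v^3, u*v}; counting standard monomials gives mu = 5. Corank 2; j^3 = u^2*v has shape L^2 M (L != M), so D-series; mu = 5 gives D_5. Both have type D_5, hence right-equivalent.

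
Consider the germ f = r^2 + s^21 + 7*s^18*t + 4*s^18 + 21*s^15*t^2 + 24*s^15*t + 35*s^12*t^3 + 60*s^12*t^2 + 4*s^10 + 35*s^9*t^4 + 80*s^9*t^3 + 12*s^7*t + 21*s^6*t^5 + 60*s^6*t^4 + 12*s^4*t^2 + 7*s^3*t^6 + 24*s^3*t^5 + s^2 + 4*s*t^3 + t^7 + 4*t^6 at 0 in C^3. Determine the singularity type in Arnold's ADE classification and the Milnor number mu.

The Hessian of f at 0 has rank 2. Corank 1: A-series; mu = 6 gives A_6.

Type A6, Milnor number mu = 6.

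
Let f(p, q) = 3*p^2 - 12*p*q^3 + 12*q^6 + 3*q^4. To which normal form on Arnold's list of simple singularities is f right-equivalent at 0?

The Hessian of f at 0 is [[6, 0], [0, 0]] with rank 1, so corank 1. A Groebner basis of the Jacobian ideal J(f) in C{p,q} is {q^3, p}; counting standard monomials gives mu = 3. Corank 1: A-series; mu = 3 gives A_3.

A3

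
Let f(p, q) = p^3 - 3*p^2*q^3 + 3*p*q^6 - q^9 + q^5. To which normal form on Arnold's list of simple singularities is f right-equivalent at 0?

E_8

The Hessian of f at 0 is [[0, 0], [0, 0]] with rank 0, so corank 2. A Groebner basis of the Jacobian ideal J(f) in C{p,q} is {-p^2/2 + p*q^3, q^4, p^3, p^2*q}; counting standard monomials gives mu = 8. Corank 2; j^3 = p^3 is a perfect cube, so E-series; the 5-jet and mu = 8 give E_8.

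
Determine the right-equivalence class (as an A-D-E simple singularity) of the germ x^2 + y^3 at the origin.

A2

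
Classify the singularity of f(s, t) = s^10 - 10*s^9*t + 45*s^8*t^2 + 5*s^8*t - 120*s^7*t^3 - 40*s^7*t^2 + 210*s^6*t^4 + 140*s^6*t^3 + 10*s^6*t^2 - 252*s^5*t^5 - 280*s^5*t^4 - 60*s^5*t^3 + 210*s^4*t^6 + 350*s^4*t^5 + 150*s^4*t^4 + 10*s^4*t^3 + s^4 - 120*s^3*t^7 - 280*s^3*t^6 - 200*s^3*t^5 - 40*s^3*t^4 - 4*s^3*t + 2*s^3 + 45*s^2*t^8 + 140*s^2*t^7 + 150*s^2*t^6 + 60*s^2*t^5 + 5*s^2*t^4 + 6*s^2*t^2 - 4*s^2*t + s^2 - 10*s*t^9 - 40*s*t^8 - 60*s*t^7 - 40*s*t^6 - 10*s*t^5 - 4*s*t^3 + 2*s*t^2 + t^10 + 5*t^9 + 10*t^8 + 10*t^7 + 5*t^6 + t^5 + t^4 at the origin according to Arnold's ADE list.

A_{4}

The Hessian of f at 0 is [[2, 0], [0, 0]] with rank 1, so corank 1. A Groebner basis of the Jacobian ideal J(f) in C{s,t} is {s/2 + t^3 + t^2/2, s^2, s*t - s/2 - t^2/2}; counting standard monomials gives mu = 4. Corank 1: A-series; mu = 4 gives A_4.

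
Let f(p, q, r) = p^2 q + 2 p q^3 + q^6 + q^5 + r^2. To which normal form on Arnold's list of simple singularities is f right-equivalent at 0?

D7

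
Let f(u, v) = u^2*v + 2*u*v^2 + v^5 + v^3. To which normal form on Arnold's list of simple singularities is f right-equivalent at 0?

D_{6}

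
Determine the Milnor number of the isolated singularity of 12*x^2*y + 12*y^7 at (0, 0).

8

The Hessian of f at 0 is [[0, 0], [0, 0]] with rank 0, so corank 2. A Groebner basis of the Jacobian ideal J(f) in C{x,y} is {x^2/7 + y^6, x^3, x*y}; counting standard monomials gives mu = 8. Corank 2; j^3 = 12*x^2*y has shape L^2 M (L != M), so D-series; mu = 8 gives D_8.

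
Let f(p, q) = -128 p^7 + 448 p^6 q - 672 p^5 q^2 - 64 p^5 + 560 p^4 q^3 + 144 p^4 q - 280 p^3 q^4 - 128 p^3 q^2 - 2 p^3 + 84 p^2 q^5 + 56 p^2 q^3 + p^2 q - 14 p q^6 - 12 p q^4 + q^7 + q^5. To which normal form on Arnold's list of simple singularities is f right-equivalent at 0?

D6

The Hessian of f at 0 is [[0, 0], [0, 0]] with rank 0, so corank 2. A Groebner basis of the Jacobian ideal J(f) in C{p,q} is {p*q/9 + q^4, p*q^2, p^2 - 5*p*q/9}; counting standard monomials gives mu = 6. Corank 2; j^3 = -p^2*(2*p - q) has shape L^2 M (L != M), so D-series; mu = 6 gives D_6.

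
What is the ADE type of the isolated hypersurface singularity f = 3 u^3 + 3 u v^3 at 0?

The Hessian of f at 0 has rank 0. Corank 2; j^3 = 3*u^3 is a perfect cube, so E-series; the 4-jet and mu = 7 give E_7.

E7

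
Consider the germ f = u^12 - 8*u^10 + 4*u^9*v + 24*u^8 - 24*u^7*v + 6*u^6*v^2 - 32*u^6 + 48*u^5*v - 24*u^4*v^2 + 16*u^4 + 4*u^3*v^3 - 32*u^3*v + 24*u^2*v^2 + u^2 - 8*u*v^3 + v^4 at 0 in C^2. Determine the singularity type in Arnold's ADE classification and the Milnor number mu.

Type A_3, Milnor number mu = 3.

The Hessian of f at 0 is [[2, 0], [0, 0]] with rank 1, so corank 1. A Groebner basis of the Jacobian ideal J(f) in C{u,v} is {v^3, u}; counting standard monomials gives mu = 3. Corank 1: A-series; mu = 3 gives A_3.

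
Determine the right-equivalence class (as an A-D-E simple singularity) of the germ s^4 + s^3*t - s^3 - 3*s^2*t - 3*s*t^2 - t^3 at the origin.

E7

The Hessian of f at 0 has rank 0. Corank 2; j^3 = -(s + t)^3 is a perfect cube, so E-series; the 4-jet and mu = 7 give E_7.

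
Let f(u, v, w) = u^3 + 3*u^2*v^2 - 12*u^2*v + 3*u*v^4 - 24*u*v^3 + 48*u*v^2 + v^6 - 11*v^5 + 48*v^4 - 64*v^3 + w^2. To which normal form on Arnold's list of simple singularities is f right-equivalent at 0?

The Hessian of f at 0 has rank 1. Corank 2; j^3 = (u - 4*v)^3 is a perfect cube, so E-series; the 5-jet and mu = 8 give E_8.

E8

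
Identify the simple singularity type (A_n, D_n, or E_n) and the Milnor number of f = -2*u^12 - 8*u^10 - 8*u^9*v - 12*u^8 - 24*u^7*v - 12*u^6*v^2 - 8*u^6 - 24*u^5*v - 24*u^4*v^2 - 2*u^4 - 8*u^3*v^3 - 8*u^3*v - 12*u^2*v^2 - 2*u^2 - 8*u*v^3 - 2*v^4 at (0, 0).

Type A_{3}, Milnor number mu = 3.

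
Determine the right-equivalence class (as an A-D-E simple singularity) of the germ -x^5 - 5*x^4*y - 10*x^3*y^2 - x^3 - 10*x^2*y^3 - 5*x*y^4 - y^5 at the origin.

E_{8}

The Hessian of f at 0 has rank 0. Corank 2; j^3 = -x^3 is a perfect cube, so E-series; the 5-jet and mu = 8 give E_8.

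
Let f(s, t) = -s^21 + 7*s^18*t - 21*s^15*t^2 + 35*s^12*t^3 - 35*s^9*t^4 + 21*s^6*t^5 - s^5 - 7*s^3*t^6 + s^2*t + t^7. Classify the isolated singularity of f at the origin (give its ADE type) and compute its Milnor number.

Type D_8, Milnor number mu = 8.

The Hessian of f at 0 has rank 0. Corank 2; j^3 = s^2*t has shape L^2 M (L != M), so D-series; mu = 8 gives D_8.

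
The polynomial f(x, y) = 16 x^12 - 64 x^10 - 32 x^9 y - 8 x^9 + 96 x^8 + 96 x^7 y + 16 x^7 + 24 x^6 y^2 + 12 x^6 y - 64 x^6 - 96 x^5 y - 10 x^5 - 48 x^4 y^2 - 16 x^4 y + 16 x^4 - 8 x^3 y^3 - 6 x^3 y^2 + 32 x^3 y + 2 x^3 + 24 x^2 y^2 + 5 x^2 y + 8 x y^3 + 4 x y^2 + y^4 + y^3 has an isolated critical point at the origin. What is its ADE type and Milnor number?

Type D5, Milnor number mu = 5.

The Hessian of f at 0 is [[0, 0], [0, 0]] with rank 0, so corank 2. A Groebner basis of the Jacobian ideal J(f) in C{x,y} is {x*y^2 + x*y/8 + y^2/8, -x*y/8 + y^3 - y^2/8, x^2 + 3*x*y/2 + y^2/2}; counting standard monomials gives mu = 5. Corank 2; j^3 = (x + y)^2*(2*x + y) has shape L^2 M (L != M), so D-series; mu = 5 gives D_5.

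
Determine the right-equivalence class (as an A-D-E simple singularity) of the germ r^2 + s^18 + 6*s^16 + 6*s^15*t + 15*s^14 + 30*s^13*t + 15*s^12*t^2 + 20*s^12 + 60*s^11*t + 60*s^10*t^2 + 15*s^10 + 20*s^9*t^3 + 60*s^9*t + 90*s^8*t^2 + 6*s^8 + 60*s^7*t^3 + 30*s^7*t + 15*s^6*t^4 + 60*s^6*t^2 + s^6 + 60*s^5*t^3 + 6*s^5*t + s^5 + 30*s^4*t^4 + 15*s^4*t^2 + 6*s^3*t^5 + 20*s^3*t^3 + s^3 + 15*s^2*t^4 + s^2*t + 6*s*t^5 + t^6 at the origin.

The Hessian of f at 0 is [[0, 0, 0], [0, 0, 0], [0, 0, 2]] with rank 1, so corank 2. A Groebner basis of the Jacobian ideal J(f) in C{s,t,r} is {-s*t/6 + t^5, s*t^2, s^2 + s*t, r}; counting standard monomials gives mu = 7. Corank 2; j^3 = s^2*(s + t) has shape L^2 M (L != M), so D-series; mu = 7 gives D_7.

D_7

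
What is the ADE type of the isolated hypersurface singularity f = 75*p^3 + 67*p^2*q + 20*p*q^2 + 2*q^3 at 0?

The Hessian of f at 0 has rank 0. Corank 2; j^3 = (3*p + q)*(25*p^2 + 14*p*q + 2*q^2) splits into three distinct lines over C (the quadratic factor has nonzero discriminant), so D_4.

D_{4}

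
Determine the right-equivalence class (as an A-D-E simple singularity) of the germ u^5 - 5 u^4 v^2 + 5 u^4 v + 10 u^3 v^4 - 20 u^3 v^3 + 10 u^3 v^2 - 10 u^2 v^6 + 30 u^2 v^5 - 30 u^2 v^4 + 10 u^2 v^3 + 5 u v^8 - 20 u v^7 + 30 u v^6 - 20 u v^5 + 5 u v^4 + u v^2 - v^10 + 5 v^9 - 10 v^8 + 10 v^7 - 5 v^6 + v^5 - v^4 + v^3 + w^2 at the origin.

D_{6}

The Hessian of f at 0 is [[0, 0, 0], [0, 0, 0], [0, 0, 2]] with rank 1, so corank 2. A Groebner basis of the Jacobian ideal J(f) in C{u,v,w} is {u^4 + v^2/5, v^3, u*v + v^2, w}; counting standard monomials gives mu = 6. Corank 2; j^3 = v^2*(u + v) has shape L^2 M (L != M), so D-series; mu = 6 gives D_6.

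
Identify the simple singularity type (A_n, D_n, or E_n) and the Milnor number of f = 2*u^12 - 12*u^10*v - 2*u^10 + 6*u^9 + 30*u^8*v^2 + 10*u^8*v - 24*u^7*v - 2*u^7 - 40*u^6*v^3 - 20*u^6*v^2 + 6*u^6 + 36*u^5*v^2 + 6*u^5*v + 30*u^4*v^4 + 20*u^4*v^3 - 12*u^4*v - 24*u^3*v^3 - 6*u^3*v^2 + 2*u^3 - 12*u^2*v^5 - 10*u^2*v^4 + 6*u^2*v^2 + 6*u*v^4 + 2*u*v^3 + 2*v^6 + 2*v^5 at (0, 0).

The Hessian of f at 0 has rank 0. Corank 2; j^3 = 2*u^3 is a perfect cube, so E-series; the 4-jet and mu = 7 give E_7.

Type E7, Milnor number mu = 7.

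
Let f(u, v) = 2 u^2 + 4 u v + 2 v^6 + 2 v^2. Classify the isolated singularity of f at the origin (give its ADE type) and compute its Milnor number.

The Hessian of f at 0 has rank 1. Corank 1: A-series; mu = 5 gives A_5.

Type A_{5}, Milnor number mu = 5.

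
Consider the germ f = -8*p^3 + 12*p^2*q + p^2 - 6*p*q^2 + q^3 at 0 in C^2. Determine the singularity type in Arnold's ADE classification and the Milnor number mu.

The Hessian of f at 0 is [[2, 0], [0, 0]] with rank 1, so corank 1. A Groebner basis of the Jacobian ideal J(f) in C{p,q} is {q^2, p}; counting standard monomials gives mu = 2. Corank 1: A-series; mu = 2 gives A_2.

Type A2, Milnor number mu = 2.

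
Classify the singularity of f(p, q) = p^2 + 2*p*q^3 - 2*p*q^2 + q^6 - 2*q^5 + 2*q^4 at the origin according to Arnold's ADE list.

The Hessian of f at 0 is [[2, 0], [0, 0]] with rank 1, so corank 1. A Groebner basis of the Jacobian ideal J(f) in C{p,q} is {p^2, p*q, -p + q^2}; counting standard monomials gives mu = 3. Corank 1: A-series; mu = 3 gives A_3.

A_3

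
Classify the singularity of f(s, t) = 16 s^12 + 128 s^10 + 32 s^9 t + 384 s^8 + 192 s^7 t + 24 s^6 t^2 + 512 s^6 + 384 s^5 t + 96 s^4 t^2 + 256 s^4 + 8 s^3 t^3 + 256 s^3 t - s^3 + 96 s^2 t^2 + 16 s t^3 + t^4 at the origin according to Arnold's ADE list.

E6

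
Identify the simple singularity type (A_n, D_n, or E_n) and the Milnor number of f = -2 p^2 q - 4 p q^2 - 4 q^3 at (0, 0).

Type D_4, Milnor number mu = 4.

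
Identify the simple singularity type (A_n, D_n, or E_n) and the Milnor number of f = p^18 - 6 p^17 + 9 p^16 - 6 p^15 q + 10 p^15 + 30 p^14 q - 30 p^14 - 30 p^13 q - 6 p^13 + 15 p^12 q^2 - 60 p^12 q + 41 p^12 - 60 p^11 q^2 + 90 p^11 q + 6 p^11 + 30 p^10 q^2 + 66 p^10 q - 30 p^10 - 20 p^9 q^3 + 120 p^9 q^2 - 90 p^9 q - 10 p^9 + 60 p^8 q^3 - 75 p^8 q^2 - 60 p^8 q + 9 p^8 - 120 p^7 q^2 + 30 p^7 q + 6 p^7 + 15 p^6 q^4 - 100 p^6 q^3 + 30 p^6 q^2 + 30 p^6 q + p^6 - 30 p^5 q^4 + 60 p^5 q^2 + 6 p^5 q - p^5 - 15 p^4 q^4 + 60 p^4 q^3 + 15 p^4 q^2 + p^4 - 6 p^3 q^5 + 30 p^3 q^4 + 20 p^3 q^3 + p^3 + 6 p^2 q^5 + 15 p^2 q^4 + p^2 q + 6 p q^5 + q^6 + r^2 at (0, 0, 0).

Type D_{7}, Milnor number mu = 7.

The Hessian of f at 0 has rank 1. Corank 2; j^3 = p^2*(p + q) has shape L^2 M (L != M), so D-series; mu = 7 gives D_7.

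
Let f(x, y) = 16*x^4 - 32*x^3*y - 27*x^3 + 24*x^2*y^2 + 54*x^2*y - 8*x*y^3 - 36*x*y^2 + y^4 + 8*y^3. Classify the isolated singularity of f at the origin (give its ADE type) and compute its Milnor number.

The Hessian of f at 0 has rank 0. Corank 2; j^3 = -(3*x - 2*y)^3 is a perfect cube, so E-series; the 4-jet and mu = 6 give E_6.

Type E6, Milnor number mu = 6.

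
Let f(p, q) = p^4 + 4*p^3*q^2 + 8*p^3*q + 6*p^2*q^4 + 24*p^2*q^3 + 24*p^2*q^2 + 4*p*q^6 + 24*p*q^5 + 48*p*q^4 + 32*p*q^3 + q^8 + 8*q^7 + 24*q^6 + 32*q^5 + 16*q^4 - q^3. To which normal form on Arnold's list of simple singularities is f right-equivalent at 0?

The Hessian of f at 0 has rank 0. Corank 2; j^3 = -q^3 is a perfect cube, so E-series; the 4-jet and mu = 6 give E_6.

E_6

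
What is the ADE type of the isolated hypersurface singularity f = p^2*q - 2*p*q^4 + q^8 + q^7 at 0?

D_9

The Hessian of f at 0 has rank 0. Corank 2; j^3 = p^2*q has shape L^2 M (L != M), so D-series; mu = 9 gives D_9.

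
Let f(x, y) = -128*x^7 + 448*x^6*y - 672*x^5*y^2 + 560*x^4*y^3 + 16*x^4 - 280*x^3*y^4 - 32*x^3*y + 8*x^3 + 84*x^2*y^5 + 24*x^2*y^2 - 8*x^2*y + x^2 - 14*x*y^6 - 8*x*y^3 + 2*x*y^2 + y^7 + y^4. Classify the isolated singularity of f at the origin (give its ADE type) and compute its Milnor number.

The Hessian of f at 0 has rank 1. Corank 1: A-series; mu = 6 gives A_6.

Type A_6, Milnor number mu = 6.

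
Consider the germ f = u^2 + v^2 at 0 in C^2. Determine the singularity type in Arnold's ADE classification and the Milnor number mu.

Type A1, Milnor number mu = 1.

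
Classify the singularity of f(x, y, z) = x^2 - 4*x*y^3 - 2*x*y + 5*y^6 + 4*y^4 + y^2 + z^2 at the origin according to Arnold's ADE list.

A_{5}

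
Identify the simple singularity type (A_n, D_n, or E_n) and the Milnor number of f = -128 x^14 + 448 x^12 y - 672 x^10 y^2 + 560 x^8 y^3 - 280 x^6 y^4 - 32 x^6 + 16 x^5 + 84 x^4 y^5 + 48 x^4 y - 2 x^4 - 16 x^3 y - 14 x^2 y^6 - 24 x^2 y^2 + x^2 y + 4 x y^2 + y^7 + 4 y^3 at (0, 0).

Type D_{8}, Milnor number mu = 8.

The Hessian of f at 0 has rank 0. Corank 2; j^3 = y*(x + 2*y)^2 has shape L^2 M (L != M), so D-series; mu = 8 gives D_8.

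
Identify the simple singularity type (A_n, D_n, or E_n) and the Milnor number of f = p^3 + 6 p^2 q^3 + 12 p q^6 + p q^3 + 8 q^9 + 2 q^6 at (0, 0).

Type E_{7}, Milnor number mu = 7.

The Hessian of f at 0 is [[0, 0], [0, 0]] with rank 0, so corank 2. A Groebner basis of the Jacobian ideal J(f) in C{p,q} is {p^3, p*q^2, 3*p^2 + q^3}; counting standard monomials gives mu = 7. Corank 2; j^3 = p^3 is a perfect cube, so E-series; the 4-jet and mu = 7 give E_7.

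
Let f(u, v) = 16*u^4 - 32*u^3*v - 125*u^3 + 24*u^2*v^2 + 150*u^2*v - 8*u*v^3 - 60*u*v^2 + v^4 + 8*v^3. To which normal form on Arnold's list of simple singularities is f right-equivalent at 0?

E_{6}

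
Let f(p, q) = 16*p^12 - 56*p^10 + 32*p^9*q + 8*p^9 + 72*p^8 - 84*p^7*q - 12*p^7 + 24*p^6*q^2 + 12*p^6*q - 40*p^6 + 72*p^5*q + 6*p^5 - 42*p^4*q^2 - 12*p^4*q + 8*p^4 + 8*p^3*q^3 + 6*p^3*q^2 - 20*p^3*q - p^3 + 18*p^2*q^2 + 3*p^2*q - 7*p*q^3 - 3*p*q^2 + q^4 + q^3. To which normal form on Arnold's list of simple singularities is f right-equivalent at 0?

E_{7}

The Hessian of f at 0 has rank 0. Corank 2; j^3 = -(p - q)^3 is a perfect cube, so E-series; the 4-jet and mu = 7 give E_7.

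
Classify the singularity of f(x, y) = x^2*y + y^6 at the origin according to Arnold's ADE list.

D_{7}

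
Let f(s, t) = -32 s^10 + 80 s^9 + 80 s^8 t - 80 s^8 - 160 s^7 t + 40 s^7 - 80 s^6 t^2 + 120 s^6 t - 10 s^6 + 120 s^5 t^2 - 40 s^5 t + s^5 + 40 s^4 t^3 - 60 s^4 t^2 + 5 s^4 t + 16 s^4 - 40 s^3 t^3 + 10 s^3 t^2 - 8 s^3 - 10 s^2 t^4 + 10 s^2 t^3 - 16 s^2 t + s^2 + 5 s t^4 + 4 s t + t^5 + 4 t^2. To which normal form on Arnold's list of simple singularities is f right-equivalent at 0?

A_{4}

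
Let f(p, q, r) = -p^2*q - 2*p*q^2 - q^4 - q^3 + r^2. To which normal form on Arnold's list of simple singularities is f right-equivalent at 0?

D_{5}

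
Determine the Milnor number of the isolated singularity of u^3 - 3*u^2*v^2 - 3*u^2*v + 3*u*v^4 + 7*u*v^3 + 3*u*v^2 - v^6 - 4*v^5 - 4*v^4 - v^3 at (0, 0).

7

The Hessian of f at 0 is [[0, 0], [0, 0]] with rank 0, so corank 2. A Groebner basis of the Jacobian ideal J(f) in C{u,v} is {-u^2 + 2*u*v + v^4 - v^3/3 - v^2, u^3 - 2*u^2 + 4*u*v - 5*v^3/3 - 2*v^2, u^2*v - 5*u^2/3 + 10*u*v/3 - 14*v^3/9 - 5*v^2/3, -u^2 + u*v^2 + 2*u*v - 4*v^3/3 - v^2}; counting standard monomials gives mu = 7. Corank 2; j^3 = (u - v)^3 is a perfect cube, so E-series; the 4-jet and mu = 7 give E_7.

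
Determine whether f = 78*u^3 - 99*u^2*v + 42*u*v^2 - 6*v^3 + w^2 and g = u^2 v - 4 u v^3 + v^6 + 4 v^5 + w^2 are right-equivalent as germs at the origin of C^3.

No.

The Hessian of f at 0 is [[0, 0, 0], [0, 0, 0], [0, 0, 2]] with rank 1, so corank 2. A Groebner basis of the Jacobian ideal J(f) in C{u,v,w} is {v^3, u^2 - 2*v^2/3, u*v - v^2, w}; counting standard monomials gives mu = 4. Corank 2; j^3 = 3*(2*u - v)*(13*u^2 - 10*u*v + 2*v^2) splits into three distinct lines over C (the quadratic factor has nonzero discriminant), so D_4. The Hessian of g at 0 is [[0, 0, 0], [0, 0, 0], [0, 0, 2]] with rank 1, so corank 2. A Groebner basis of the Jacobian ideal J(g) in C{u,v,w} is {u^3, u^2*v + 2*u^2/3 - 4*u*v^2/3, -u*v/2 + v^3, w}; counting standard monomials gives mu = 7. Corank 2; j^3 = u^2*v has shape L^2 M (L != M), so D-series; mu = 7 gives D_7. f is D_4 but g is D_7, hence not right-equivalent.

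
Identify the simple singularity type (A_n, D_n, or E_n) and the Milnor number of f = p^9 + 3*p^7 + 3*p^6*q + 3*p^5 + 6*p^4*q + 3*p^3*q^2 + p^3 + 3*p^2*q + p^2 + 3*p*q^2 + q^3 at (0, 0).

The Hessian of f at 0 has rank 1. Corank 1: A-series; mu = 2 gives A_2.

Type A_2, Milnor number mu = 2.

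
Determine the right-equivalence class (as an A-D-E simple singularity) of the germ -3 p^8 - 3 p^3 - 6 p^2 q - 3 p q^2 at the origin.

The Hessian of f at 0 has rank 0. Corank 2; j^3 = -3*p*(p + q)^2 has shape L^2 M (L != M), so D-series; mu = 9 gives D_9.

D_{9}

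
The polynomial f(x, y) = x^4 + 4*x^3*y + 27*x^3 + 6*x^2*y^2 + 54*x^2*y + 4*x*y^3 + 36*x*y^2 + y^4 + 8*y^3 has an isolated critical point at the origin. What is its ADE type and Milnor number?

Type E_{6}, Milnor number mu = 6.

The Hessian of f at 0 is [[0, 0], [0, 0]] with rank 0, so corank 2. A Groebner basis of the Jacobian ideal J(f) in C{x,y} is {y^4, x*y^2 + 7*y^3/9, x^2 + 4*x*y/3 + 4*y^2/9}; counting standard monomials gives mu = 6. Corank 2; j^3 = (3*x + 2*y)^3 is a perfect cube, so E-series; the 4-jet and mu = 6 give E_6.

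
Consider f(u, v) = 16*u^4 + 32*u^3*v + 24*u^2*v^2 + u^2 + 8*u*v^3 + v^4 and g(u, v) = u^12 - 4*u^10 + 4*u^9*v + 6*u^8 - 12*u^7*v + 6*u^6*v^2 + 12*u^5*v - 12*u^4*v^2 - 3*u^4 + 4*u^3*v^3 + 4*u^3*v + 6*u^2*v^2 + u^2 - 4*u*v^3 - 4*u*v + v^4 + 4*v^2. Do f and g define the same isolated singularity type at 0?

The Hessian of f at 0 is [[2, 0], [0, 0]] with rank 1, so corank 1. A Groebner basis of the Jacobian ideal J(f) in C{u,v} is {v^3, u}; counting standard monomials gives mu = 3. Corank 1: A-series; mu = 3 gives A_3. The Hessian of g at 0 is [[2, -4], [-4, 8]] with rank 1, so corank 1. A Groebner basis of the Jacobian ideal J(g) in C{u,v} is {v^3, u - 2*v}; counting standard monomials gives mu = 3. Corank 1: A-series; mu = 3 gives A_3. Both have type A_3, hence right-equivalent.

Yes.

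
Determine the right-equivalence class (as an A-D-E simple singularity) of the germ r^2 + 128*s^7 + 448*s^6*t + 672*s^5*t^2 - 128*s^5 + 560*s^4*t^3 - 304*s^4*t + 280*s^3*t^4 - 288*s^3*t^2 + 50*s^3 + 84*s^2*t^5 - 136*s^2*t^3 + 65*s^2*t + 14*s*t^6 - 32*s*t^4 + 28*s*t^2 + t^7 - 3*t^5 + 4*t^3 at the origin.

D_6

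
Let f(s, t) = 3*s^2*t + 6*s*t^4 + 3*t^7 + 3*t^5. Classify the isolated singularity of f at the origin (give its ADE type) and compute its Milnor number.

Type D_{6}, Milnor number mu = 6.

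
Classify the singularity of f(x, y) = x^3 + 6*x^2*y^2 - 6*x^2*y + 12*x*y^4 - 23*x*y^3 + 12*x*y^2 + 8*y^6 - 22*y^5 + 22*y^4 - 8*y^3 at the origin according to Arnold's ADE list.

E_{7}

The Hessian of f at 0 is [[0, 0], [0, 0]] with rank 0, so corank 2. A Groebner basis of the Jacobian ideal J(f) in C{x,y} is {-x^2/4 + x*y + y^4 - y^3/12 - y^2, x^3 + 13*x^2/2 - 26*x*y - 35*y^3/6 + 26*y^2, x^2*y + 25*x^2/12 - 25*x*y/3 - 119*y^3/36 + 25*y^2/3, x^2/2 + x*y^2 - 2*x*y - 11*y^3/6 + 2*y^2}; counting standard monomials gives mu = 7. Corank 2; j^3 = (x - 2*y)^3 is a perfect cube, so E-series; the 4-jet and mu = 7 give E_7.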